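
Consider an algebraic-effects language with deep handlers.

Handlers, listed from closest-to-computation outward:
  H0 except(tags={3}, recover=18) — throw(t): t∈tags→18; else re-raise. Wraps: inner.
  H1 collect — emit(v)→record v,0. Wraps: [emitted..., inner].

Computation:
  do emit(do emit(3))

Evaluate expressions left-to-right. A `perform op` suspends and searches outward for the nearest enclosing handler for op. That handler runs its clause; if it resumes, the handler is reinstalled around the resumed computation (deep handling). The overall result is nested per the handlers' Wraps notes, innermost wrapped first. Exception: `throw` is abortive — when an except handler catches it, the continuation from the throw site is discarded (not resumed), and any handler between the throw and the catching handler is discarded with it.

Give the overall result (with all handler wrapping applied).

Step-by-step:
emit(3) @ H1 ⇒ out+=3
emit(0) @ H1 ⇒ out+=0
H0 returns 0
H1 returns [3, 0, 0]
= [3, 0, 0]

Answer: [3, 0, 0]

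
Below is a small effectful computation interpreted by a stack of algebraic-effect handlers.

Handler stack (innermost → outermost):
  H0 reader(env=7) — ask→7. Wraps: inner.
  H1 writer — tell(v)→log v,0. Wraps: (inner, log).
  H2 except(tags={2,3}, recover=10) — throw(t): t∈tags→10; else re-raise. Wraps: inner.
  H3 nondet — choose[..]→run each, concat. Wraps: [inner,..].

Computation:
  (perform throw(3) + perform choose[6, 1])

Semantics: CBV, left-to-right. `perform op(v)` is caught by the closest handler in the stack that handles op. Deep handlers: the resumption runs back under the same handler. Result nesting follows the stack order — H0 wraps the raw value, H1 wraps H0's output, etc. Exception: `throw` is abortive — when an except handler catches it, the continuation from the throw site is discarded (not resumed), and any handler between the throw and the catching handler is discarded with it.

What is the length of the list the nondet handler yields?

Answer: 1

Working:
throw(3) @ H2 caught ⇒ 10
H3 returns [10]
= [10]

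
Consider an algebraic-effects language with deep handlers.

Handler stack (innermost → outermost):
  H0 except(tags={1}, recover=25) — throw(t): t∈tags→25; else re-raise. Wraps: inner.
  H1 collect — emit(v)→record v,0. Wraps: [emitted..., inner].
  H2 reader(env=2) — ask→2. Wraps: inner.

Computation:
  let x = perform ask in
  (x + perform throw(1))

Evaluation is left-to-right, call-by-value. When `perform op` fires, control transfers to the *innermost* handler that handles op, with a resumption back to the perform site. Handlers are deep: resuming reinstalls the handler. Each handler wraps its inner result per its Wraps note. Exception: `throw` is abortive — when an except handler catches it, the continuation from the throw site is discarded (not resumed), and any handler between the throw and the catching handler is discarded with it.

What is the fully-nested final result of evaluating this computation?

Answer: [25]

Working:
ask @ H2 ⇒ 2
throw(1) @ H0 caught ⇒ 25
H1 returns [25]
H2 returns [25]
= [25]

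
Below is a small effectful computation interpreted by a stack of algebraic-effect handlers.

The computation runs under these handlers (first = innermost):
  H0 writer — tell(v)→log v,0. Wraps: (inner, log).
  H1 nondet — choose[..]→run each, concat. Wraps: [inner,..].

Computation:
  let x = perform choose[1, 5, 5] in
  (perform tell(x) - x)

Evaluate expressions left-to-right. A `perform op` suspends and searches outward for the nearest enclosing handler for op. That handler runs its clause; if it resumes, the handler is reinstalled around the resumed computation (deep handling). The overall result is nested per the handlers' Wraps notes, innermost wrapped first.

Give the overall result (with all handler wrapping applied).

Answer: [(-1, (1)), (-5, (5)), (-5, (5))]

Evaluation trace:
choose[1, 5, 5] @ H1
  branch[0] choose=1:
    tell(1) @ H0 ⇒ log+=1
    H0 returns (-1, (1))
    H1 returns [(-1, (1))]
  branch[1] choose=5:
    tell(5) @ H0 ⇒ log+=5
    H0 returns (-5, (5))
    H1 returns [(-5, (5))]
  branch[2] choose=5:
    tell(5) @ H0 ⇒ log+=5
    H0 returns (-5, (5))
    H1 returns [(-5, (5))]
= [(-1, (1)), (-5, (5)), (-5, (5))]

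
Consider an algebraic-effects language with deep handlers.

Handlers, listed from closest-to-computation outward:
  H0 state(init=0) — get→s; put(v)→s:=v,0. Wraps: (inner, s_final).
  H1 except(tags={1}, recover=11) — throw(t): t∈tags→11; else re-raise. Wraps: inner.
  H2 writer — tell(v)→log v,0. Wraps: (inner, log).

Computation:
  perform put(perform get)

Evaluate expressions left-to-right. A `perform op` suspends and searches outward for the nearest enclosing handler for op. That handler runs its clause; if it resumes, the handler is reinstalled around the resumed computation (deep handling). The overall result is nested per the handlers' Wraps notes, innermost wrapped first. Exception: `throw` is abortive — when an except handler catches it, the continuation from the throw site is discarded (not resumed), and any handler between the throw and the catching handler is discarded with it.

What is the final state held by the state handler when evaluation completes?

Answer: 0

Step-by-step:
get @ H0 ⇒ 0
put(0) @ H0 ⇒ s:=0
H0 returns (0, 0)
H1 returns (0, 0)
H2 returns ((0, 0), ())
= ((0, 0), ())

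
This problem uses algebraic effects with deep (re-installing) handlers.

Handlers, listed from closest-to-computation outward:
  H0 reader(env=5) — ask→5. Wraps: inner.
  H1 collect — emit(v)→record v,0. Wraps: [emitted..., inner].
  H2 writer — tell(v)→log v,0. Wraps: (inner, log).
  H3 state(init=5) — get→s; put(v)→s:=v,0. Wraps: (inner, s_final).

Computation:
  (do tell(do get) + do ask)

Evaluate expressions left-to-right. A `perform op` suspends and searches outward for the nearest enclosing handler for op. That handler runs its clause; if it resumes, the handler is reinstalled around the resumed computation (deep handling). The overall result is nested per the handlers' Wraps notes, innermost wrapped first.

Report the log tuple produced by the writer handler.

Answer: (5)

Step-by-step:
get @ H3 ⇒ 5
tell(5) @ H2 ⇒ log+=5
ask @ H0 ⇒ 5
H0 returns 5
H1 returns [5]
H2 returns ([5], (5))
H3 returns (([5], (5)), 5)
= (([5], (5)), 5)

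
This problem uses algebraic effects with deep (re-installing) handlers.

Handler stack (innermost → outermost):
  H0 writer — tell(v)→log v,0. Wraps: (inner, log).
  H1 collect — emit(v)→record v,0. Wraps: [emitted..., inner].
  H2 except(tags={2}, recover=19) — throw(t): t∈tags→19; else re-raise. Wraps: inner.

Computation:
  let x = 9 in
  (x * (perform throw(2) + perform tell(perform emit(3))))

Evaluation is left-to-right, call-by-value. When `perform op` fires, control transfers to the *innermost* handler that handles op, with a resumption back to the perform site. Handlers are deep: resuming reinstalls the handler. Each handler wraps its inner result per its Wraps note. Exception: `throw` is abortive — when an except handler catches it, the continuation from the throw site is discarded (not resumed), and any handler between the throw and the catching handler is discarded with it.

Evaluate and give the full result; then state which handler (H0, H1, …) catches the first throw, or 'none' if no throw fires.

Evaluation trace:
throw(2) @ H2 caught ⇒ 19
= 19

Answer: 19 ; first throw caught by: H2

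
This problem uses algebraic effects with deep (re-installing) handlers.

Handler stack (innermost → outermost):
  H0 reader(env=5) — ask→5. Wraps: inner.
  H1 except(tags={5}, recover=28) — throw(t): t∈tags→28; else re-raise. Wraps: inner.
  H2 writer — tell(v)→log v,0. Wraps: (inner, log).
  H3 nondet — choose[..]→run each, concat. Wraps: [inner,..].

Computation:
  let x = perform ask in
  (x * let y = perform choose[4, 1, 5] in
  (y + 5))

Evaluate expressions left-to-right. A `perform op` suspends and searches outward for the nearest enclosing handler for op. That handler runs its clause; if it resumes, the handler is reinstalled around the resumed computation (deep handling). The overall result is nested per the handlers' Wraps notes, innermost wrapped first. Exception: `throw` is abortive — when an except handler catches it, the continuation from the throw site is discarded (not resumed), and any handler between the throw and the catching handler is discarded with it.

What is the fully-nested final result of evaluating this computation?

Working:
ask @ H0 ⇒ 5
choose[4, 1, 5] @ H3
  branch[0] choose=4:
    H0 returns 45
    H1 returns 45
    H2 returns (45, ())
    H3 returns [(45, ())]
  branch[1] choose=1:
    H0 returns 30
    H1 returns 30
    H2 returns (30, ())
    H3 returns [(30, ())]
  branch[2] choose=5:
    H0 returns 50
    H1 returns 50
    H2 returns (50, ())
    H3 returns [(50, ())]
= [(45, ()), (30, ()), (50, ())]

Answer: [(45, ()), (30, ()), (50, ())]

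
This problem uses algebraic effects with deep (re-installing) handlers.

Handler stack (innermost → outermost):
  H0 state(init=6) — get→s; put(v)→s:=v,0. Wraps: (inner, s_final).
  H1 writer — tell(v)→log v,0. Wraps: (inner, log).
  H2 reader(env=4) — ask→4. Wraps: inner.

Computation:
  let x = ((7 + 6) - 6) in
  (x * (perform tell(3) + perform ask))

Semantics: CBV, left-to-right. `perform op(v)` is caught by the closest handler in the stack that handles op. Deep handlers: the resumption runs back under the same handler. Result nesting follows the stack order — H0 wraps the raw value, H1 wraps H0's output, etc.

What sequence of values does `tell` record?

Step-by-step:
tell(3) @ H1 ⇒ log+=3
ask @ H2 ⇒ 4
H0 returns (28, 6)
H1 returns ((28, 6), (3))
H2 returns ((28, 6), (3))
= ((28, 6), (3))

Answer: (3)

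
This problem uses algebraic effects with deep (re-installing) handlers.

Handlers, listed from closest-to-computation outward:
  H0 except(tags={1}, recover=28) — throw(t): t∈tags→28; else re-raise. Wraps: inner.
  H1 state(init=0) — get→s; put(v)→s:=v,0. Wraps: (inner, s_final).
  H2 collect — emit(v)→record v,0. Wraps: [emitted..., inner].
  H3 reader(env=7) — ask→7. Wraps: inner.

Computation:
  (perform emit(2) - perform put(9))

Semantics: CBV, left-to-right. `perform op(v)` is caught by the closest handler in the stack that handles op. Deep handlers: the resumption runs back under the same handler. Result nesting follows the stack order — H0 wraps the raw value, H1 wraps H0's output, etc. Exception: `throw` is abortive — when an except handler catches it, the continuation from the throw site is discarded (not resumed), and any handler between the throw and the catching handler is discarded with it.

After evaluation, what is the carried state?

Answer: 9

Evaluation trace:
emit(2) @ H2 ⇒ out+=2
put(9) @ H1 ⇒ s:=9
H0 returns 0
H1 returns (0, 9)
H2 returns [2, (0, 9)]
H3 returns [2, (0, 9)]
= [2, (0, 9)]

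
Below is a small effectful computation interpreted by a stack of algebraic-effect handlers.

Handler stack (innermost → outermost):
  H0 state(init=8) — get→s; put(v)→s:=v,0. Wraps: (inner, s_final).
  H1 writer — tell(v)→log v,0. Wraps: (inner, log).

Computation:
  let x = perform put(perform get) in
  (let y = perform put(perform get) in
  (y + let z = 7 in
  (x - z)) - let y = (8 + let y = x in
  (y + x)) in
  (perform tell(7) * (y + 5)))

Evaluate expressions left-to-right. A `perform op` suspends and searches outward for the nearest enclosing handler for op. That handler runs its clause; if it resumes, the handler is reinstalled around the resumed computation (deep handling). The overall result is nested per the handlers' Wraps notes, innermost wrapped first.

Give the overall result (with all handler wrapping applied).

Working:
get @ H0 ⇒ 8
put(8) @ H0 ⇒ s:=8
get @ H0 ⇒ 8
put(8) @ H0 ⇒ s:=8
tell(7) @ H1 ⇒ log+=7
H0 returns (-7, 8)
H1 returns ((-7, 8), (7))
= ((-7, 8), (7))

Answer: ((-7, 8), (7))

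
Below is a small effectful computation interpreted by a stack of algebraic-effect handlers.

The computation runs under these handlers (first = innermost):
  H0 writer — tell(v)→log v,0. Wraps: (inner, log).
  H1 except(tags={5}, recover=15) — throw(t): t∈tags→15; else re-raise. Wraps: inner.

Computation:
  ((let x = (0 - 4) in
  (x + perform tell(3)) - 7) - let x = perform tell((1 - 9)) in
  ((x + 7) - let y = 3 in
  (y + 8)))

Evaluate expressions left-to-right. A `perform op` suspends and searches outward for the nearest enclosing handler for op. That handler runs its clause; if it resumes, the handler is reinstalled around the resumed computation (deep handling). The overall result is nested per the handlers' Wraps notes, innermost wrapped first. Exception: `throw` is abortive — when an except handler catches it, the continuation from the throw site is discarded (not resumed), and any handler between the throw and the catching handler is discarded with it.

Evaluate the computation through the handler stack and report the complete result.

Answer: (-7, (3, -8))

Step-by-step:
tell(3) @ H0 ⇒ log+=3
tell(-8) @ H0 ⇒ log+=-8
H0 returns (-7, (3, -8))
H1 returns (-7, (3, -8))
= (-7, (3, -8))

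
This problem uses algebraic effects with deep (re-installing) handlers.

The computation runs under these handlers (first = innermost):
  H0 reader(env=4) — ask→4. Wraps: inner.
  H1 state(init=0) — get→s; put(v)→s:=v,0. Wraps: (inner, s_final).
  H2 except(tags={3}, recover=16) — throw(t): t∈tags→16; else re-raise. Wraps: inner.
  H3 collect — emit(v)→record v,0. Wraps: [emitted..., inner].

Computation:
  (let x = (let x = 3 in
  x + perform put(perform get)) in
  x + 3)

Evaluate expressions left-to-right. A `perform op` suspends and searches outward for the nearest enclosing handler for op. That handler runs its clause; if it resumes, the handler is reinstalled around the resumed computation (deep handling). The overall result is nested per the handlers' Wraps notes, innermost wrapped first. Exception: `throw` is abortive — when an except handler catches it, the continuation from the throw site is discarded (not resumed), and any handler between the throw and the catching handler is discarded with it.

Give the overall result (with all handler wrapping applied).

Answer: [(6, 0)]

Evaluation trace:
get @ H1 ⇒ 0
put(0) @ H1 ⇒ s:=0
H0 returns 6
H1 returns (6, 0)
H2 returns (6, 0)
H3 returns [(6, 0)]
= [(6, 0)]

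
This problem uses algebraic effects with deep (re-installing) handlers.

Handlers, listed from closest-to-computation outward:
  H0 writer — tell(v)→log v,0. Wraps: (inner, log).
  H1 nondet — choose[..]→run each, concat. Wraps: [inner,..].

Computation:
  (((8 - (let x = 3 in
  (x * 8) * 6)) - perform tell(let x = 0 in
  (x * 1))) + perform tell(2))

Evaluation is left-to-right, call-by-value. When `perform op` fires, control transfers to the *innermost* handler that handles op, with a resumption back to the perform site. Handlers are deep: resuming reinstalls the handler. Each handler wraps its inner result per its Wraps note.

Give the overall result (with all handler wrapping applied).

Answer: [(-136, (0, 2))]

Evaluation trace:
tell(0) @ H0 ⇒ log+=0
tell(2) @ H0 ⇒ log+=2
H0 returns (-136, (0, 2))
H1 returns [(-136, (0, 2))]
= [(-136, (0, 2))]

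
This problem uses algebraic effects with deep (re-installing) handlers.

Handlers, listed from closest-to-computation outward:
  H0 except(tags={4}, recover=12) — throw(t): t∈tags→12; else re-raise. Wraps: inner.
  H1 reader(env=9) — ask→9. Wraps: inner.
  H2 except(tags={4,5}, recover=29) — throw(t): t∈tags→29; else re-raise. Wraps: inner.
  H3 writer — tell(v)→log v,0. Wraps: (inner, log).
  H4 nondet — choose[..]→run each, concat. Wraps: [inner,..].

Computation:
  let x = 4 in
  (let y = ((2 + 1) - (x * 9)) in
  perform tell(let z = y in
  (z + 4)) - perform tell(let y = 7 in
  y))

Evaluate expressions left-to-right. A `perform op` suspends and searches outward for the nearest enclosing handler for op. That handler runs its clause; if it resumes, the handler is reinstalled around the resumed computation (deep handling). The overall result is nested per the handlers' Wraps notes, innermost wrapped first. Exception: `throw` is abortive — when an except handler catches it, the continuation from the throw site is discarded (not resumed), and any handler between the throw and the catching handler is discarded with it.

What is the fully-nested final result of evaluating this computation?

Answer: [(0, (-29, 7))]

Step-by-step:
tell(-29) @ H3 ⇒ log+=-29
tell(7) @ H3 ⇒ log+=7
H0 returns 0
H1 returns 0
H2 returns 0
H3 returns (0, (-29, 7))
H4 returns [(0, (-29, 7))]
= [(0, (-29, 7))]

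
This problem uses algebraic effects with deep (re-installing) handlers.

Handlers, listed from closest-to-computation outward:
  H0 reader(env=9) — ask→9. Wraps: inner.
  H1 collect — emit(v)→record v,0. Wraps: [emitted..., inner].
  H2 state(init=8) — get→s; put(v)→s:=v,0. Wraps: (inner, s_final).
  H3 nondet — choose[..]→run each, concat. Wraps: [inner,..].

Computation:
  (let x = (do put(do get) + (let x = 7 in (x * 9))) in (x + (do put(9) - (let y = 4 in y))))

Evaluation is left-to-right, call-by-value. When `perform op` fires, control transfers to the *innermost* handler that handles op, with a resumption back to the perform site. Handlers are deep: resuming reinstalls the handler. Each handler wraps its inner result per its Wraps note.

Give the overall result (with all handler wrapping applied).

Working:
get @ H2 ⇒ 8
put(8) @ H2 ⇒ s:=8
put(9) @ H2 ⇒ s:=9
H0 returns 59
H1 returns [59]
H2 returns ([59], 9)
H3 returns [([59], 9)]
= [([59], 9)]

Answer: [([59], 9)]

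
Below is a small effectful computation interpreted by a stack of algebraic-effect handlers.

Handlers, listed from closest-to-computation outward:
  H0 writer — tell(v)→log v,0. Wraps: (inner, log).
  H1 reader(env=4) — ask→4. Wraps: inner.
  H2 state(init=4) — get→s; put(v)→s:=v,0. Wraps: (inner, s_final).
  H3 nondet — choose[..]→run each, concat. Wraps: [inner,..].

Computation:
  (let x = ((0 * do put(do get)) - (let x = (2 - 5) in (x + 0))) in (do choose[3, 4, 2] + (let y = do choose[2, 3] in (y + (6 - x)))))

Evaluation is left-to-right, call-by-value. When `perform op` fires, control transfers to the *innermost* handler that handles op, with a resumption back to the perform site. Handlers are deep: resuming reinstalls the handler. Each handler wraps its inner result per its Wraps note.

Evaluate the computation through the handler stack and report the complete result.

Answer: [((8, ()), 4), ((9, ()), 4), ((9, ()), 4), ((10, ()), 4), ((7, ()), 4), ((8, ()), 4)]

Step-by-step:
get @ H2 ⇒ 4
put(4) @ H2 ⇒ s:=4
choose[3, 4, 2] @ H3
  branch[0] choose=3:
    choose[2, 3] @ H3
      branch[0] choose=2:
        H0 returns (8, ())
        H1 returns (8, ())
        H2 returns ((8, ()), 4)
        H3 returns [((8, ()), 4)]
      branch[1] choose=3:
        H0 returns (9, ())
        H1 returns (9, ())
        H2 returns ((9, ()), 4)
        H3 returns [((9, ()), 4)]
  branch[1] choose=4:
    choose[2, 3] @ H3
      branch[0] choose=2:
        H0 returns (9, ())
        H1 returns (9, ())
        H2 returns ((9, ()), 4)
        H3 returns [((9, ()), 4)]
      branch[1] choose=3:
        H0 returns (10, ())
        H1 returns (10, ())
        H2 returns ((10, ()), 4)
        H3 returns [((10, ()), 4)]
  branch[2] choose=2:
    choose[2, 3] @ H3
      branch[0] choose=2:
        H0 returns (7, ())
        H1 returns (7, ())
        H2 returns ((7, ()), 4)
        H3 returns [((7, ()), 4)]
      branch[1] choose=3:
        H0 returns (8, ())
        H1 returns (8, ())
        H2 returns ((8, ()), 4)
        H3 returns [((8, ()), 4)]
= [((8, ()), 4), ((9, ()), 4), ((9, ()), 4), ((10, ()), 4), ((7, ()), 4), ((8, ()), 4)]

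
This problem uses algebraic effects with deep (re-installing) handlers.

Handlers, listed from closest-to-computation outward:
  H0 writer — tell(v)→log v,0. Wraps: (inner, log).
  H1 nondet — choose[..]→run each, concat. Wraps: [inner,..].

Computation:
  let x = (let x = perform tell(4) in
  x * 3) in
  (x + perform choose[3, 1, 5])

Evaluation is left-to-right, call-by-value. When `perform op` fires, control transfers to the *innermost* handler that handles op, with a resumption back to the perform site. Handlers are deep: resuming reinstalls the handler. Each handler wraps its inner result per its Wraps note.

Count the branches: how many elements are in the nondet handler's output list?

Answer: 3

Evaluation trace:
tell(4) @ H0 ⇒ log+=4
choose[3, 1, 5] @ H1
  branch[0] choose=3:
    H0 returns (3, (4))
    H1 returns [(3, (4))]
  branch[1] choose=1:
    H0 returns (1, (4))
    H1 returns [(1, (4))]
  branch[2] choose=5:
    H0 returns (5, (4))
    H1 returns [(5, (4))]
= [(3, (4)), (1, (4)), (5, (4))]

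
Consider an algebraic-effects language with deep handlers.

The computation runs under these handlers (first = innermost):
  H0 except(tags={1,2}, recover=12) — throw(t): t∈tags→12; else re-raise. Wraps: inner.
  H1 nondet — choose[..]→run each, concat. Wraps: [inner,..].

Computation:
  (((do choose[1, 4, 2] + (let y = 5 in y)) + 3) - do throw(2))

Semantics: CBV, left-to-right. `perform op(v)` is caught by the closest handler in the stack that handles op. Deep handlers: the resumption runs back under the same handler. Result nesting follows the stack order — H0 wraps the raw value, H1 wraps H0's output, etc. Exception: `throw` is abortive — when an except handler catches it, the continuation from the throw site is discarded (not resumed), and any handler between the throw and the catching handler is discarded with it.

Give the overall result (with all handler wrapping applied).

Answer: [12, 12, 12]

Evaluation trace:
choose[1, 4, 2] @ H1
  branch[0] choose=1:
    throw(2) @ H0 caught ⇒ 12
    H1 returns [12]
  branch[1] choose=4:
    throw(2) @ H0 caught ⇒ 12
    H1 returns [12]
  branch[2] choose=2:
    throw(2) @ H0 caught ⇒ 12
    H1 returns [12]
= [12, 12, 12]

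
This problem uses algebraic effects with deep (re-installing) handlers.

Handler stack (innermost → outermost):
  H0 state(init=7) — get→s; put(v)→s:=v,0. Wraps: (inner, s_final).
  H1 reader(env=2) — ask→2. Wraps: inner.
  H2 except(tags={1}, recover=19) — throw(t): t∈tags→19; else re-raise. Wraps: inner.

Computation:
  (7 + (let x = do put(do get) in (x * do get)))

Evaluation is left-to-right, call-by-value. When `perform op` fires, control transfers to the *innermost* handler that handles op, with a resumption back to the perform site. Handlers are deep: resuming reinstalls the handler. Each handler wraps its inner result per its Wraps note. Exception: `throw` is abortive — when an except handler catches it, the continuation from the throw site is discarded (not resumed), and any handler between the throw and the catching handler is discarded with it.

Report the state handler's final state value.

Answer: 7

Step-by-step:
get @ H0 ⇒ 7
put(7) @ H0 ⇒ s:=7
get @ H0 ⇒ 7
H0 returns (7, 7)
H1 returns (7, 7)
H2 returns (7, 7)
= (7, 7)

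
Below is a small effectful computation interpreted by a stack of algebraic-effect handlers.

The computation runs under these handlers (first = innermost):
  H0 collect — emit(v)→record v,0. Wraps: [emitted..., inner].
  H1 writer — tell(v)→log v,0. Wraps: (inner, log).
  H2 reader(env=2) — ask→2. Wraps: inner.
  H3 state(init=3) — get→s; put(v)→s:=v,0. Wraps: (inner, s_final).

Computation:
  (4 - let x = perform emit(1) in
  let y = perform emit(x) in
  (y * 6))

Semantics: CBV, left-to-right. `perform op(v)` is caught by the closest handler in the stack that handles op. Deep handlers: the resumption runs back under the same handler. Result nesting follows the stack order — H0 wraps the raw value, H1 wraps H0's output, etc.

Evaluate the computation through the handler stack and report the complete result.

Answer: (([1, 0, 4], ()), 3)

Working:
emit(1) @ H0 ⇒ out+=1
emit(0) @ H0 ⇒ out+=0
H0 returns [1, 0, 4]
H1 returns ([1, 0, 4], ())
H2 returns ([1, 0, 4], ())
H3 returns (([1, 0, 4], ()), 3)
= (([1, 0, 4], ()), 3)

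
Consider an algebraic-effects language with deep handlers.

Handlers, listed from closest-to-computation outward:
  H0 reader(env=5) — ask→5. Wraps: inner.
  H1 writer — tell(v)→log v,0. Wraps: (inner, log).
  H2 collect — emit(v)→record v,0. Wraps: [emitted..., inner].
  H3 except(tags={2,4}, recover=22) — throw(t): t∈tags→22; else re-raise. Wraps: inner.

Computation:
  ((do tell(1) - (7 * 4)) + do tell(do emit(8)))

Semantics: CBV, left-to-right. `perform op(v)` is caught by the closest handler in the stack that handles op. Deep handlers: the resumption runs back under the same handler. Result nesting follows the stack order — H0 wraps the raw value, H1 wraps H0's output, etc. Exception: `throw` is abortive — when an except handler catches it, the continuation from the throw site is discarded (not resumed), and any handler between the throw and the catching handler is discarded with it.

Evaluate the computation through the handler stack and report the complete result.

Step-by-step:
tell(1) @ H1 ⇒ log+=1
emit(8) @ H2 ⇒ out+=8
tell(0) @ H1 ⇒ log+=0
H0 returns -28
H1 returns (-28, (1, 0))
H2 returns [8, (-28, (1, 0))]
H3 returns [8, (-28, (1, 0))]
= [8, (-28, (1, 0))]

Answer: [8, (-28, (1, 0))]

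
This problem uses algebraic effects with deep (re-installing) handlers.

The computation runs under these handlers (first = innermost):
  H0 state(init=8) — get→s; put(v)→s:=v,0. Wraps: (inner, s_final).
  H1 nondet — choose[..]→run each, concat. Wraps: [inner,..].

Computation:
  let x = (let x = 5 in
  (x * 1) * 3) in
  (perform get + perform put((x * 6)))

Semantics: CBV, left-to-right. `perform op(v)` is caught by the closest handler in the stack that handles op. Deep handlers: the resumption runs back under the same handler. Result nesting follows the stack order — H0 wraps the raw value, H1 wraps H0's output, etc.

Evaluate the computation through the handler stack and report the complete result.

Evaluation trace:
get @ H0 ⇒ 8
put(90) @ H0 ⇒ s:=90
H0 returns (8, 90)
H1 returns [(8, 90)]
= [(8, 90)]

Answer: [(8, 90)]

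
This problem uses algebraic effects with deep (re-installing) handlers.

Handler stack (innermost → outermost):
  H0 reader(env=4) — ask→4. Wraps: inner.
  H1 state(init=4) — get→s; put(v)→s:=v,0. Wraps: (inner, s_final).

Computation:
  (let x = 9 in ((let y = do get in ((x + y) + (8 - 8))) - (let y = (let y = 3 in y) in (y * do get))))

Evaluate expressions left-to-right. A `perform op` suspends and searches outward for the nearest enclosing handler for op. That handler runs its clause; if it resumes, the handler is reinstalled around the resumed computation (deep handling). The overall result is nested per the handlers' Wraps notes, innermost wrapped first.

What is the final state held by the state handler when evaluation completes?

Answer: 4

Working:
get @ H1 ⇒ 4
get @ H1 ⇒ 4
H0 returns 1
H1 returns (1, 4)
= (1, 4)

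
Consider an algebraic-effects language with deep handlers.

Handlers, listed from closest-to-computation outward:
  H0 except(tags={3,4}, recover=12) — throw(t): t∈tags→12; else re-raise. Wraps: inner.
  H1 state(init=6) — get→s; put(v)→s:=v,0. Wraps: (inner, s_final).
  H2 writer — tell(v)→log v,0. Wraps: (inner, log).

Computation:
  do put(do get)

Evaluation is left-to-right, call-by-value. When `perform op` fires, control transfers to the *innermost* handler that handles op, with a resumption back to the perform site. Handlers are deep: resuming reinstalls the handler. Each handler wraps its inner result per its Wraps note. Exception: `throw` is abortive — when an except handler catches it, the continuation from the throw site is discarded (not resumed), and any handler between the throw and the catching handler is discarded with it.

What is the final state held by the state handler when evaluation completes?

Answer: 6

Step-by-step:
get @ H1 ⇒ 6
put(6) @ H1 ⇒ s:=6
H0 returns 0
H1 returns (0, 6)
H2 returns ((0, 6), ())
= ((0, 6), ())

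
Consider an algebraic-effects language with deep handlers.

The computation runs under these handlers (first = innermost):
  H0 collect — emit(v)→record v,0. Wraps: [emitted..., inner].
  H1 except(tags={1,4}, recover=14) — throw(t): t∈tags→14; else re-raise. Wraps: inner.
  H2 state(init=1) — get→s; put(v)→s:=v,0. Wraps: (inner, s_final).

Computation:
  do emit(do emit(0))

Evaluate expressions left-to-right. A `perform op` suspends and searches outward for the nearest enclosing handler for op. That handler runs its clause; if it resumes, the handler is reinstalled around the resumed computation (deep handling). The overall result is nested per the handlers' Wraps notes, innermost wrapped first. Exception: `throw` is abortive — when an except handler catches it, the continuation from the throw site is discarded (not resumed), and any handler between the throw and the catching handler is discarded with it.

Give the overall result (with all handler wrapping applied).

Working:
emit(0) @ H0 ⇒ out+=0
emit(0) @ H0 ⇒ out+=0
H0 returns [0, 0, 0]
H1 returns [0, 0, 0]
H2 returns ([0, 0, 0], 1)
= ([0, 0, 0], 1)

Answer: ([0, 0, 0], 1)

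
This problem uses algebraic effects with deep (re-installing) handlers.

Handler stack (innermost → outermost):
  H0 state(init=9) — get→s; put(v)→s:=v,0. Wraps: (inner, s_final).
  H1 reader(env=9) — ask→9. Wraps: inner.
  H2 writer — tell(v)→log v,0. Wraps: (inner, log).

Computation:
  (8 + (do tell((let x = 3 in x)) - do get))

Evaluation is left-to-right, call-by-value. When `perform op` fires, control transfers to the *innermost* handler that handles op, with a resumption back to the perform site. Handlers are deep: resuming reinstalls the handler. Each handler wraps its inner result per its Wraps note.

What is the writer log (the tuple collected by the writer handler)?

Answer: (3)

Step-by-step:
tell(3) @ H2 ⇒ log+=3
get @ H0 ⇒ 9
H0 returns (-1, 9)
H1 returns (-1, 9)
H2 returns ((-1, 9), (3))
= ((-1, 9), (3))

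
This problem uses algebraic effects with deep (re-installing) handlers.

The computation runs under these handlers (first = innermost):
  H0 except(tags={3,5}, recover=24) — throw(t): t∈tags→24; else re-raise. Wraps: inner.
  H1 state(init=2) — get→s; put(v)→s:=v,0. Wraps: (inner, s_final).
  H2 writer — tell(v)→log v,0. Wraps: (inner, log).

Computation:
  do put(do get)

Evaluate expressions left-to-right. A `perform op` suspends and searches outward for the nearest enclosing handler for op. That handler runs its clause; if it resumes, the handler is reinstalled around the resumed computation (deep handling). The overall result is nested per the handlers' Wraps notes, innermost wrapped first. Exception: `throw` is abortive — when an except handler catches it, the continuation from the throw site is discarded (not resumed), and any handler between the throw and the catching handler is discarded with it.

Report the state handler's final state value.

Answer: 2

Evaluation trace:
get @ H1 ⇒ 2
put(2) @ H1 ⇒ s:=2
H0 returns 0
H1 returns (0, 2)
H2 returns ((0, 2), ())
= ((0, 2), ())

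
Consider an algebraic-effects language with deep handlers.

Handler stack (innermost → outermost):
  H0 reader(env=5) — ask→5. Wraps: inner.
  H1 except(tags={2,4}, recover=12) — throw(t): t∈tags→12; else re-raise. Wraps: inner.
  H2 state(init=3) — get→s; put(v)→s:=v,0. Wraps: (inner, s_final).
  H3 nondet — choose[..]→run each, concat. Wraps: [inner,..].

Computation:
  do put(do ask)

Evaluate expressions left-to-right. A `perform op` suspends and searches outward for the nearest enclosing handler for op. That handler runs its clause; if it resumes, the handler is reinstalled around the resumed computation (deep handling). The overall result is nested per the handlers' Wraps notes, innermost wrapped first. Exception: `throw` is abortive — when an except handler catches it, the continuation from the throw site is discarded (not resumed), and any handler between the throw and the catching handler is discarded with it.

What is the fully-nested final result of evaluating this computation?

Step-by-step:
ask @ H0 ⇒ 5
put(5) @ H2 ⇒ s:=5
H0 returns 0
H1 returns 0
H2 returns (0, 5)
H3 returns [(0, 5)]
= [(0, 5)]

Answer: [(0, 5)]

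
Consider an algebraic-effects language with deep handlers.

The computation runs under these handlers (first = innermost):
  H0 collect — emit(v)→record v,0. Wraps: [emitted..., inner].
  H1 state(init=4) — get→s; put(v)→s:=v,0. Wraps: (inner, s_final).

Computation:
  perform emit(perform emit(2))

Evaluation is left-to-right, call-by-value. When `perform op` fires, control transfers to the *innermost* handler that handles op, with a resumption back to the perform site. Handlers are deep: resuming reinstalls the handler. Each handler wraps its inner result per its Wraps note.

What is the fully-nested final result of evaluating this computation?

Answer: ([2, 0, 0], 4)

Step-by-step:
emit(2) @ H0 ⇒ out+=2
emit(0) @ H0 ⇒ out+=0
H0 returns [2, 0, 0]
H1 returns ([2, 0, 0], 4)
= ([2, 0, 0], 4)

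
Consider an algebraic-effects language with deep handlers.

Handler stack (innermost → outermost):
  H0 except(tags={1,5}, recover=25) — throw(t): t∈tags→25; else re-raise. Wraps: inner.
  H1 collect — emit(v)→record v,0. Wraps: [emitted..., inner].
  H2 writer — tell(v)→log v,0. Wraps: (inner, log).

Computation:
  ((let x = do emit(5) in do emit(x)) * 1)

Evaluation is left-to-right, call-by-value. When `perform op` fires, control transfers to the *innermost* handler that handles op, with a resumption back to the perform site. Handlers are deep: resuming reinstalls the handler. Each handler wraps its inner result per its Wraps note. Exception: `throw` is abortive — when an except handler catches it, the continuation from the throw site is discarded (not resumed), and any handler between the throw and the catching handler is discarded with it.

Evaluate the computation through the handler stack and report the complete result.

Answer: ([5, 0, 0], ())

Step-by-step:
emit(5) @ H1 ⇒ out+=5
emit(0) @ H1 ⇒ out+=0
H0 returns 0
H1 returns [5, 0, 0]
H2 returns ([5, 0, 0], ())
= ([5, 0, 0], ())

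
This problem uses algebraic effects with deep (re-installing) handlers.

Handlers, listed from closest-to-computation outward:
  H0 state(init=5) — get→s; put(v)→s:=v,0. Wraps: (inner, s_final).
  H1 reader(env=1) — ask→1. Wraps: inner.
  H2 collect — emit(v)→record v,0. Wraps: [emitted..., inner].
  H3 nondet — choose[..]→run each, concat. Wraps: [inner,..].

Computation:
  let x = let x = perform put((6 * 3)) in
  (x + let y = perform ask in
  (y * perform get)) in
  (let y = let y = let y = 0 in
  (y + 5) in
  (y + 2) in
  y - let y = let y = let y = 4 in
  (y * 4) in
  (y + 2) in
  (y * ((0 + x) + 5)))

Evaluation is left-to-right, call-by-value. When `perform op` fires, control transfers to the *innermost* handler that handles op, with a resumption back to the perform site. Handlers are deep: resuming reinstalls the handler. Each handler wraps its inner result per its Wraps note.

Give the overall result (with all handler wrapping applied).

Answer: [[(-407, 18)]]

Step-by-step:
put(18) @ H0 ⇒ s:=18
ask @ H1 ⇒ 1
get @ H0 ⇒ 18
H0 returns (-407, 18)
H1 returns (-407, 18)
H2 returns [(-407, 18)]
H3 returns [[(-407, 18)]]
= [[(-407, 18)]]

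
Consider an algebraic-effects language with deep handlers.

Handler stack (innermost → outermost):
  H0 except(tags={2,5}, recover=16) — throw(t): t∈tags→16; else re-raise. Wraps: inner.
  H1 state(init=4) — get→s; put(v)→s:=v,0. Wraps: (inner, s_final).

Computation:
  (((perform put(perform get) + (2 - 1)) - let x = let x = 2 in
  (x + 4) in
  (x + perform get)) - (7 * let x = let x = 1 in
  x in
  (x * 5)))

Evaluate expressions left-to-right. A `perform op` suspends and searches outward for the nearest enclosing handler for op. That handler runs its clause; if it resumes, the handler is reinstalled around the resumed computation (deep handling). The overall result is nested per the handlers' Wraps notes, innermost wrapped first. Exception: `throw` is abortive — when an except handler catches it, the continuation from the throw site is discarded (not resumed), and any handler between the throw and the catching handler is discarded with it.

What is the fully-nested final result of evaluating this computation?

Answer: (-44, 4)

Evaluation trace:
get @ H1 ⇒ 4
put(4) @ H1 ⇒ s:=4
get @ H1 ⇒ 4
H0 returns -44
H1 returns (-44, 4)
= (-44, 4)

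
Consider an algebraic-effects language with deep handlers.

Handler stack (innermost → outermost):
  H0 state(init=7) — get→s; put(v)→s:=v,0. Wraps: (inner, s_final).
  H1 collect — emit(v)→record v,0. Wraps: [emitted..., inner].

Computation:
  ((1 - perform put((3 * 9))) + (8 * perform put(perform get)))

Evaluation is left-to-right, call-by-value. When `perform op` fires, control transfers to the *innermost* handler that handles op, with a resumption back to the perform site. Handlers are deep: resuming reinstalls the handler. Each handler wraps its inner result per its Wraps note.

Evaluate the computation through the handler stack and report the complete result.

Answer: [(1, 27)]

Step-by-step:
put(27) @ H0 ⇒ s:=27
get @ H0 ⇒ 27
put(27) @ H0 ⇒ s:=27
H0 returns (1, 27)
H1 returns [(1, 27)]
= [(1, 27)]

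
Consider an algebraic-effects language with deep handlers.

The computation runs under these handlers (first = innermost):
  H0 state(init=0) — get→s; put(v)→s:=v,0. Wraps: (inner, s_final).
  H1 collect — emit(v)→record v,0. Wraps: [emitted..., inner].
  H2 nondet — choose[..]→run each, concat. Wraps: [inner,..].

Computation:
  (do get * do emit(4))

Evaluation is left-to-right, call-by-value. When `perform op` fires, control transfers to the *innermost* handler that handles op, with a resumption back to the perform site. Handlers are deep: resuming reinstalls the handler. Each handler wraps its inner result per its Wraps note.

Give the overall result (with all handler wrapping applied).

Evaluation trace:
get @ H0 ⇒ 0
emit(4) @ H1 ⇒ out+=4
H0 returns (0, 0)
H1 returns [4, (0, 0)]
H2 returns [[4, (0, 0)]]
= [[4, (0, 0)]]

Answer: [[4, (0, 0)]]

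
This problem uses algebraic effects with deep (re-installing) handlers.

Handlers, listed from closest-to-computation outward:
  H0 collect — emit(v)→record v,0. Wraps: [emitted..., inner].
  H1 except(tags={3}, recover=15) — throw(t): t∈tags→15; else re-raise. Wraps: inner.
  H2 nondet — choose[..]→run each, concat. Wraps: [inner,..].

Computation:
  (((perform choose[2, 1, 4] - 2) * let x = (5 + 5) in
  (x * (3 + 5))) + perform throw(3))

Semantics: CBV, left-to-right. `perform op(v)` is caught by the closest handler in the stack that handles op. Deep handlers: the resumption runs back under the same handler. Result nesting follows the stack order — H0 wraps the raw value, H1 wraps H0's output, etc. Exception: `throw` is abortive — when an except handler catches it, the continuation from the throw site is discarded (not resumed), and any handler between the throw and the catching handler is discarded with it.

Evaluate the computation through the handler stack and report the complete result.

Step-by-step:
choose[2, 1, 4] @ H2
  branch[0] choose=2:
    throw(3) @ H1 caught ⇒ 15
    H2 returns [15]
  branch[1] choose=1:
    throw(3) @ H1 caught ⇒ 15
    H2 returns [15]
  branch[2] choose=4:
    throw(3) @ H1 caught ⇒ 15
    H2 returns [15]
= [15, 15, 15]

Answer: [15, 15, 15]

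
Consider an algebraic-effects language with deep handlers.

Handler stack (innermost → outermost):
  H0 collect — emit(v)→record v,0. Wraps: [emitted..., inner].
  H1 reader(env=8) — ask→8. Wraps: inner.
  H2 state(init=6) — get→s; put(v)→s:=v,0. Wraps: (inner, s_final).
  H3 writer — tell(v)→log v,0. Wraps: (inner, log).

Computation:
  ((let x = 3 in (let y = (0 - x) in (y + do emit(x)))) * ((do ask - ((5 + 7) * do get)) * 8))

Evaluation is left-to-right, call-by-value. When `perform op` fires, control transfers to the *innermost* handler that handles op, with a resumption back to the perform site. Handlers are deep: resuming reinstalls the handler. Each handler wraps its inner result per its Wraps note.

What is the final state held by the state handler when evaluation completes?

Step-by-step:
emit(3) @ H0 ⇒ out+=3
ask @ H1 ⇒ 8
get @ H2 ⇒ 6
H0 returns [3, 1536]
H1 returns [3, 1536]
H2 returns ([3, 1536], 6)
H3 returns (([3, 1536], 6), ())
= (([3, 1536], 6), ())

Answer: 6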